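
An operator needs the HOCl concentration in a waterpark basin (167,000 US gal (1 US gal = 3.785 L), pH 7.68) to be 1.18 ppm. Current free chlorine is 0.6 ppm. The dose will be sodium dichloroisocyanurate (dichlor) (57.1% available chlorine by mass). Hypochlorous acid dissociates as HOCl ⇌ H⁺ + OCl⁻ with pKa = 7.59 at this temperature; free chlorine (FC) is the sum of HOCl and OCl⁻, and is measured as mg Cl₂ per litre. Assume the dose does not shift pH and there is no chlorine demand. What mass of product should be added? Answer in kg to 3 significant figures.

Volume: 167,000 US gal × 3.785 L/gal = 632,095 L.
[OCl⁻]/[HOCl] = 10^(pH − pKa) = 10^(7.68 − 7.59) = 1.23; fraction as HOCl = 1/(1 + 1.23) = 0.4484.
Free chlorine required for 1.18 ppm HOCl: 1.18 / 0.4484 = 2.632 ppm.
FC to add: 2.632 − 0.6 = 2.032 mg/L as Cl₂.
Cl₂ equivalent: 2.032 mg/L × 632,095 L = 1284 g.
Product at 57.1% available Cl: 1284 / 0.571 = 2249 g.

2.25 kg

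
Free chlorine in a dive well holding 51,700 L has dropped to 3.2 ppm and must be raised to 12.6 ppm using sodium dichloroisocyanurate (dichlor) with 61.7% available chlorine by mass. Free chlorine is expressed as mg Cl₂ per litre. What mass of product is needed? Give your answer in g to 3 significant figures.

Chlorine deficit: 12.6 − 3.2 = 9.4 ppm = 9.4 mg/L as Cl₂.
Cl₂ equivalent needed: 9.4 mg/L × 51,700 L = 486,000 mg = 486 g.
Product at 61.7% available chlorine: 486 / 0.617 = 787.6 g.

788 g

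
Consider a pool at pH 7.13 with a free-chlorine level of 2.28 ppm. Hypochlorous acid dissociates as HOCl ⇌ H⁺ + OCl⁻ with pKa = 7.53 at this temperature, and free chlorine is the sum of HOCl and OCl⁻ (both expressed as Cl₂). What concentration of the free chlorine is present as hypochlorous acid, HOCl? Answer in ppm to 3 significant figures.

[OCl⁻]/[HOCl] = 10^(pH − pKa) = 10^(7.13 − 7.53) = 10^-0.40 = 0.3981.
Fraction as HOCl = 1 / (1 + 0.3981) = 0.7153.
HOCl = 0.7153 × 2.28 ppm = 1.631 ppm.

1.63 ppm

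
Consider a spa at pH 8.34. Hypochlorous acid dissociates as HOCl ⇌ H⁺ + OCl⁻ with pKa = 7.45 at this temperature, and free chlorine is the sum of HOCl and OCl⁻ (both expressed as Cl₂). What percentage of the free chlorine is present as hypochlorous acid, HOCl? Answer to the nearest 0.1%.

[OCl⁻]/[HOCl] = 10^(pH − pKa) = 10^(8.34 − 7.45) = 10^0.89 = 7.762.
Fraction as HOCl = 1 / (1 + 7.762) = 0.1141.

11.4%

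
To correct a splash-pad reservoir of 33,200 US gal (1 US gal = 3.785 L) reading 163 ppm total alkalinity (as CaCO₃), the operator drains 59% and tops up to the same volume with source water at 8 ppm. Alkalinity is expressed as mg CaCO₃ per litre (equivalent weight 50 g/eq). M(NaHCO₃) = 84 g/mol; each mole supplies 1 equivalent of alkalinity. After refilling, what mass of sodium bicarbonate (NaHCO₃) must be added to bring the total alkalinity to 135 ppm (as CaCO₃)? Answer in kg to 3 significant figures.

13.4 kg

Volume: 33,200 US gal × 3.785 L/gal = 125,662 L.
After draining 59% and refilling: 163 × 0.41 + 8 × 0.59 = 71.55 ppm.
Deficit to target: 135 − 71.55 = 63.45 mg/L.
As CaCO₃: 63.45 mg/L × 125,662 L = 7973 g; ÷ 50 g/eq ÷ 1 = 159.5 mol NaHCO₃.
Mass: 159.5 × 84 = 13,400 g.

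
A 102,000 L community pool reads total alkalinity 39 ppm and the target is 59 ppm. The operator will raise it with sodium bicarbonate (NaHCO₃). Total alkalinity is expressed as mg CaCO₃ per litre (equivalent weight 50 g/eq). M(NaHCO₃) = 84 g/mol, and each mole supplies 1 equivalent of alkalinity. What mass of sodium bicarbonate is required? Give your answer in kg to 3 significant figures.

3.43 kg

Alkalinity to add: (59 − 39) = 20 mg/L as CaCO₃ × 102,000 L = 2040 g as CaCO₃.
Equivalents: 2040 g ÷ 50 g/eq = 40.8 eq.
NaHCO₃ supplies 1 eq per mole → 40.8 mol.
Mass: 40.8 mol × 84 g/mol = 3427 g.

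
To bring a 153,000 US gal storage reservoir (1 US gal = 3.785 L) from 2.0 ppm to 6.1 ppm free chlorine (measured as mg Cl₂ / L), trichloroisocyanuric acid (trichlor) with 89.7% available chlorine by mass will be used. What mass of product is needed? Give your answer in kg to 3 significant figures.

Volume: 153,000 US gal × 3.785 L/gal = 579,105 L.
Chlorine deficit: 6.1 − 2.0 = 4.1 ppm = 4.1 mg/L as Cl₂.
Cl₂ equivalent needed: 4.1 mg/L × 579,105 L = 2,374,000 mg = 2374 g.
Product at 89.7% available chlorine: 2374 / 0.897 = 2647 g.

2.65 kg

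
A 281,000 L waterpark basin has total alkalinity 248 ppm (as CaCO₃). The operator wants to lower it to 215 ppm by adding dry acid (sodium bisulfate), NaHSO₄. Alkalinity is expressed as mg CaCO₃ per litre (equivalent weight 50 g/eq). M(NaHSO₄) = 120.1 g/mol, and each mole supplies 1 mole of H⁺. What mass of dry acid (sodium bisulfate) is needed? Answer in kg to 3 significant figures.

22.3 kg

Alkalinity to neutralize: (248 − 215) = 33 mg/L as CaCO₃ × 281,000 L = 9273 g as CaCO₃.
Equivalents of H⁺ required: 9273 ÷ 50 g/eq = 185.5 eq = 185.5 mol NaHSO₄.
Mass of NaHSO₄: 185.5 × 120.1 = 22,270 g.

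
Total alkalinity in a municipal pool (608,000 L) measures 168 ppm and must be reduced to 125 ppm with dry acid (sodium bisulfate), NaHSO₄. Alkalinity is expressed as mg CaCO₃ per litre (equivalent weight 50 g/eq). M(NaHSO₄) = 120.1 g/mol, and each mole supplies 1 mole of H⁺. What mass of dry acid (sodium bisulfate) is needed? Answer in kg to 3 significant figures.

62.8 kg

Alkalinity to neutralize: (168 − 125) = 43 mg/L as CaCO₃ × 608,000 L = 26,140 g as CaCO₃.
Equivalents of H⁺ required: 26,140 ÷ 50 g/eq = 522.9 eq = 522.9 mol NaHSO₄.
Mass of NaHSO₄: 522.9 × 120.1 = 62,800 g.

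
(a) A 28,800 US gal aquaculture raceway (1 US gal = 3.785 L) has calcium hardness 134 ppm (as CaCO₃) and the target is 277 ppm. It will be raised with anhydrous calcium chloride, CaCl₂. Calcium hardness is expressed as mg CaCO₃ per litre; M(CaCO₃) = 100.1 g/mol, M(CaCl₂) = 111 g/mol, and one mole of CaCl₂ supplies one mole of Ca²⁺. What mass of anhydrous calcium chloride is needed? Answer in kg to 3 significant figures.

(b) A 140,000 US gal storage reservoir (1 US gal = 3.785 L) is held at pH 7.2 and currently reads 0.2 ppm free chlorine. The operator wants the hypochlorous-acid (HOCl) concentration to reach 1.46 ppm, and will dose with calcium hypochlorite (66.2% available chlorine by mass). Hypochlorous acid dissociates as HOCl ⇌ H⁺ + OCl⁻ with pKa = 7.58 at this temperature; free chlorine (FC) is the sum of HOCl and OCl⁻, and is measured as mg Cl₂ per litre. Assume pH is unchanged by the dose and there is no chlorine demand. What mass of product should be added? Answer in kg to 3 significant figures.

(a) 17.3 kg; (b) 1.50 kg

(a) Volume: 28,800 US gal × 3.785 L/gal = 109,008 L.
(a) Hardness to add: (277 − 134) = 143 mg/L as CaCO₃ × 109,008 L = 15,590 g as CaCO₃.
(a) Moles of Ca²⁺ (1 mol Ca²⁺ ≡ 1 mol CaCO₃): 15,590 / 100.1 g/mol = 155.7 mol.
(a) Mass of CaCl₂: 155.7 × 111 = 17,290 g.

(b) Volume: 140,000 US gal × 3.785 L/gal = 529,900 L.
(b) [OCl⁻]/[HOCl] = 10^(pH − pKa) = 10^(7.2 − 7.58) = 0.4169; fraction as HOCl = 1/(1 + 0.4169) = 0.7058.
(b) Free chlorine required for 1.46 ppm HOCl: 1.46 / 0.7058 = 2.069 ppm.
(b) FC to add: 2.069 − 0.2 = 1.869 mg/L as Cl₂.
(b) Cl₂ equivalent: 1.869 mg/L × 529,900 L = 990.2 g.
(b) Product at 66.2% available Cl: 990.2 / 0.662 = 1496 g.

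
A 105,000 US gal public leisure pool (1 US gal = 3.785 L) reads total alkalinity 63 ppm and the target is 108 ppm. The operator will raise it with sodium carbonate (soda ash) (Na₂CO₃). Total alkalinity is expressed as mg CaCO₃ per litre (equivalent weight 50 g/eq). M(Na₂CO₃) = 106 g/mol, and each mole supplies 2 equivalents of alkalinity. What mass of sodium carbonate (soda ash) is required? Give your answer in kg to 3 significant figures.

19.0 kg

Volume: 105,000 US gal × 3.785 L/gal = 397,425 L.
Alkalinity to add: (108 − 63) = 45 mg/L as CaCO₃ × 397,425 L = 17,880 g as CaCO₃.
Equivalents: 17,880 g ÷ 50 g/eq = 357.7 eq.
Each mole of Na₂CO₃ supplies 2 eq, so 357.7 / 2 = 178.8 mol.
Mass: 178.8 mol × 106 g/mol = 18,960 g.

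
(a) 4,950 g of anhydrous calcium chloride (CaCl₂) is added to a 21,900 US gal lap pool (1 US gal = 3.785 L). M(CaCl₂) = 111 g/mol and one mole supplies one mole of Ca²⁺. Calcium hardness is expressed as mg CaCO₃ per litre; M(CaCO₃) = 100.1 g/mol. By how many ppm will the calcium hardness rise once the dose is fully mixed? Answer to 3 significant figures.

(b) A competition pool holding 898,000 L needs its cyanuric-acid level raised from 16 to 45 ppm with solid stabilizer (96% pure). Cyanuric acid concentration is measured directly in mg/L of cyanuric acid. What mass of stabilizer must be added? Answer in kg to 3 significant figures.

(a) 53.9 ppm; (b) 27.1 kg

(a) Volume: 21,900 US gal × 3.785 L/gal = 82,892 L.
(a) Moles of Ca²⁺: 4,950 g ÷ 111 g/mol = 44.59 mol.
(a) As CaCO₃: 44.59 mol × 100.1 g/mol = 4464 g.
(a) Rise: 4464 g / 82,892 L × 1000 = 53.85 mg/L.

(b) CYA to add: (45 − 16) = 29 mg/L × 898,000 L = 26,040 g cyanuric acid.
(b) At 96% purity: 26,040 / 0.96 = 27,130 g product.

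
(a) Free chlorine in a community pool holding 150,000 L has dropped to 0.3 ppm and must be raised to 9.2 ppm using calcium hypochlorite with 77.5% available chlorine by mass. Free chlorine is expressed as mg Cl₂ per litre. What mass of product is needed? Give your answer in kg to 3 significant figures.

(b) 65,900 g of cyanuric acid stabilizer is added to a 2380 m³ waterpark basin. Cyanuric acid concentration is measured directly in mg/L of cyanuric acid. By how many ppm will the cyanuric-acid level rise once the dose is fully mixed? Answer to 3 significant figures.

(a) 1.72 kg; (b) 27.7 ppm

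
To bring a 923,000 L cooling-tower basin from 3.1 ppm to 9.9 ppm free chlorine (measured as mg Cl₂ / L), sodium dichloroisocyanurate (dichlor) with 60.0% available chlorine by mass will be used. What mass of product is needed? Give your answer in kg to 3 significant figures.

Chlorine deficit: 9.9 − 3.1 = 6.8 ppm = 6.8 mg/L as Cl₂.
Cl₂ equivalent needed: 6.8 mg/L × 923,000 L = 6,276,000 mg = 6276 g.
Product at 60.0% available chlorine: 6276 / 0.6 = 10,460 g.

10.5 kg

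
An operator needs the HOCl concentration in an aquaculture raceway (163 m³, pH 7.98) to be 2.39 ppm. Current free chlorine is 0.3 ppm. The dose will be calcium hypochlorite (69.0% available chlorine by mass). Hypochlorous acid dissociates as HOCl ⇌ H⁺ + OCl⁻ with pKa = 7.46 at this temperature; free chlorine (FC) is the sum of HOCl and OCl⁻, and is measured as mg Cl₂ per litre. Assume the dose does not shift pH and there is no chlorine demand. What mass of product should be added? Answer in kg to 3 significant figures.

2.36 kg

Volume: 163 m³ = 163,000 L.
[OCl⁻]/[HOCl] = 10^(pH − pKa) = 10^(7.98 − 7.46) = 3.311; fraction as HOCl = 1/(1 + 3.311) = 0.2319.
Free chlorine required for 2.39 ppm HOCl: 2.39 / 0.2319 = 10.3 ppm.
FC to add: 10.3 − 0.3 = 10 mg/L as Cl₂.
Cl₂ equivalent: 10 mg/L × 163,000 L = 1631 g.
Product at 69.0% available Cl: 1631 / 0.69 = 2363 g.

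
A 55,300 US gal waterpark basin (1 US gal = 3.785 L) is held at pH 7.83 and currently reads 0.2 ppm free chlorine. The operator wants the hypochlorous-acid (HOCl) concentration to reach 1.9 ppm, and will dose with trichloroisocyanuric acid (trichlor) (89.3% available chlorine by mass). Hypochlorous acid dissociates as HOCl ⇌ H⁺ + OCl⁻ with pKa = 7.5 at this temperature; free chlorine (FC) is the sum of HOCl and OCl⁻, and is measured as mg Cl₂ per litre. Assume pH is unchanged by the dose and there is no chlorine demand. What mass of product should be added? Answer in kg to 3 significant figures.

1.35 kg

Volume: 55,300 US gal × 3.785 L/gal = 209,310 L.
[OCl⁻]/[HOCl] = 10^(pH − pKa) = 10^(7.83 − 7.5) = 2.138; fraction as HOCl = 1/(1 + 2.138) = 0.3187.
Free chlorine required for 1.9 ppm HOCl: 1.9 / 0.3187 = 5.962 ppm.
FC to add: 5.962 − 0.2 = 5.762 mg/L as Cl₂.
Cl₂ equivalent: 5.762 mg/L × 209,310 L = 1206 g.
Product at 89.3% available Cl: 1206 / 0.893 = 1351 g.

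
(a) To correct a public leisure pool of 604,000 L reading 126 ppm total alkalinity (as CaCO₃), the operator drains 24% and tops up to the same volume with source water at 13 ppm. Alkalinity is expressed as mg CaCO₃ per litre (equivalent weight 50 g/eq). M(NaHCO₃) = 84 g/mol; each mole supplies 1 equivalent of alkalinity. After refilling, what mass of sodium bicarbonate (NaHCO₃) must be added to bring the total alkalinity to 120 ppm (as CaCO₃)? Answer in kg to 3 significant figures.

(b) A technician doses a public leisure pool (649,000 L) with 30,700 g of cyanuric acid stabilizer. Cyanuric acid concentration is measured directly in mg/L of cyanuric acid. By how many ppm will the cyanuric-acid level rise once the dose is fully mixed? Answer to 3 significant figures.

(a) 21.4 kg; (b) 47.3 ppm

(a) After draining 24% and refilling: 126 × 0.76 + 13 × 0.24 = 98.88 ppm.
(a) Deficit to target: 120 − 98.88 = 21.12 mg/L.
(a) As CaCO₃: 21.12 mg/L × 604,000 L = 12,760 g; ÷ 50 g/eq ÷ 1 = 255.1 mol NaHCO₃.
(a) Mass: 255.1 × 84 = 21,430 g.

(b) Rise: 30,700 g / 649,000 L × 1000 = 47.3 mg/L.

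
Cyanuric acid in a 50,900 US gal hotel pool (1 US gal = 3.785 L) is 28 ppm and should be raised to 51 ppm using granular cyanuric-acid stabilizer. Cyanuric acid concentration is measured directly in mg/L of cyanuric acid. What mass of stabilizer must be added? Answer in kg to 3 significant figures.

Volume: 50,900 US gal × 3.785 L/gal = 192,656 L.
CYA to add: (51 − 28) = 23 mg/L × 192,656 L = 4431 g cyanuric acid.

4.43 kg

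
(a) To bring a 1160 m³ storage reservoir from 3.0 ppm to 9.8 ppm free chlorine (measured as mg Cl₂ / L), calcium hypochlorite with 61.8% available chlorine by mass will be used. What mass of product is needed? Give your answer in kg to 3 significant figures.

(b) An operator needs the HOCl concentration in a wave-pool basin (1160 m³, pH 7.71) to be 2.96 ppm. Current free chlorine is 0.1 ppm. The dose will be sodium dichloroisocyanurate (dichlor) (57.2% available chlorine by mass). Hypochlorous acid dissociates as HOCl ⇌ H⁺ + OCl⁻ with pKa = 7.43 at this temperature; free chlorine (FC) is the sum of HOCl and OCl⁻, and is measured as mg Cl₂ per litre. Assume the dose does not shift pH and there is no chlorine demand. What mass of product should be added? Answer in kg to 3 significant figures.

(a) 12.8 kg; (b) 17.2 kg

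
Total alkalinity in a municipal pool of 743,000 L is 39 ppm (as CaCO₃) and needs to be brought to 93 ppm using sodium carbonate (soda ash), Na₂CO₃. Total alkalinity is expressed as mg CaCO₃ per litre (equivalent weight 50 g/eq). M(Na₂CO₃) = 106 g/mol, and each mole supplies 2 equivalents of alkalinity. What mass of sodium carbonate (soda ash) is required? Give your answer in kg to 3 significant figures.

42.5 kg

Alkalinity to add: (93 − 39) = 54 mg/L as CaCO₃ × 743,000 L = 40,120 g as CaCO₃.
Equivalents: 40,120 g ÷ 50 g/eq = 802.4 eq.
Each mole of Na₂CO₃ supplies 2 eq, so 802.4 / 2 = 401.2 mol.
Mass: 401.2 mol × 106 g/mol = 42,530 g.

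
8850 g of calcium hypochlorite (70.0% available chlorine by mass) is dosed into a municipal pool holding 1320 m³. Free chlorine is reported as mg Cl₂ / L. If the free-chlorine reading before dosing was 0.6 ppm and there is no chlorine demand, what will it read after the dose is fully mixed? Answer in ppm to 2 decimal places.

5.29 ppm

Volume: 1320 m³ = 1,320,000 L.
Available chlorine delivered: 8850 g × 0.7 = 6195 g as Cl₂.
Concentration rise: 6195 g / 1,320,000 L = 4.693 mg/L = 4.69 ppm.
Final FC: 0.6 + 4.69 = 5.29 ppm.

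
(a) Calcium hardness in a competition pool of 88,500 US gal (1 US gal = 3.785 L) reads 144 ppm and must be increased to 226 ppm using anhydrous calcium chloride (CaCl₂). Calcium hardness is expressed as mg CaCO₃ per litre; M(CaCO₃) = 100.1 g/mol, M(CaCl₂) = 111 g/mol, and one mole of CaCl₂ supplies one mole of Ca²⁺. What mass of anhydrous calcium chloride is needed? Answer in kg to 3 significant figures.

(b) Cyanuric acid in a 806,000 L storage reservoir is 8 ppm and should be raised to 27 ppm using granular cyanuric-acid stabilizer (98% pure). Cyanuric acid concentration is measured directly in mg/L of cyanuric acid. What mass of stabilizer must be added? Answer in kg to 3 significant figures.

(a) 30.5 kg; (b) 15.6 kg

(a) Volume: 88,500 US gal × 3.785 L/gal = 334,972 L.
(a) Hardness to add: (226 − 144) = 82 mg/L as CaCO₃ × 334,972 L = 27,470 g as CaCO₃.
(a) Moles of Ca²⁺ (1 mol Ca²⁺ ≡ 1 mol CaCO₃): 27,470 / 100.1 g/mol = 274.4 mol.
(a) Mass of CaCl₂: 274.4 × 111 = 30,460 g.

(b) CYA to add: (27 − 8) = 19 mg/L × 806,000 L = 15,310 g cyanuric acid.
(b) At 98% purity: 15,310 / 0.98 = 15,630 g product.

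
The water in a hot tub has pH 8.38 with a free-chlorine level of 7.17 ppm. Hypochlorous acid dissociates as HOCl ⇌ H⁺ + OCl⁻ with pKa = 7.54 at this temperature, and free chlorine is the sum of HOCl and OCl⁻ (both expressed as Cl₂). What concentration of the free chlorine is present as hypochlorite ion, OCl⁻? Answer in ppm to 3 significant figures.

[OCl⁻]/[HOCl] = 10^(pH − pKa) = 10^(8.38 − 7.54) = 10^0.84 = 6.918.
Fraction as HOCl = 1 / (1 + 6.918) = 0.1263.
OCl⁻ = (1 − 0.1263) × 7.17 ppm = 6.265 ppm.

6.26 ppm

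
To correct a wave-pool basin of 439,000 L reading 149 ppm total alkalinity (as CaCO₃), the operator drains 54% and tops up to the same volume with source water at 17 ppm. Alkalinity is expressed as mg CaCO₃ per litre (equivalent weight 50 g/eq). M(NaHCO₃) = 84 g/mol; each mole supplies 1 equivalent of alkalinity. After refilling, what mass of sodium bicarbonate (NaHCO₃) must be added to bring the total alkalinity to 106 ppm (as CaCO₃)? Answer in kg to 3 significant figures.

After draining 54% and refilling: 149 × 0.46 + 17 × 0.54 = 77.72 ppm.
Deficit to target: 106 − 77.72 = 28.28 mg/L.
As CaCO₃: 28.28 mg/L × 439,000 L = 12,410 g; ÷ 50 g/eq ÷ 1 = 248.3 mol NaHCO₃.
Mass: 248.3 × 84 = 20,860 g.

20.9 kg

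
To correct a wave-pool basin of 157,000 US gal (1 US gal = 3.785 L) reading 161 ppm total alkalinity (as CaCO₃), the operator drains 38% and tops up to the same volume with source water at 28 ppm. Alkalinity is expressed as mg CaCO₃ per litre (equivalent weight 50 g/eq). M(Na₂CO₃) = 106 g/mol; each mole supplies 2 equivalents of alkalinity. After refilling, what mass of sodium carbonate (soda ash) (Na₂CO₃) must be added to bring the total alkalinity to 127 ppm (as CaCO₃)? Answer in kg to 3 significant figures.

10.4 kg

Volume: 157,000 US gal × 3.785 L/gal = 594,245 L.
After draining 38% and refilling: 161 × 0.62 + 28 × 0.38 = 110.46 ppm.
Deficit to target: 127 − 110.46 = 16.54 mg/L.
As CaCO₃: 16.54 mg/L × 594,245 L = 9829 g; ÷ 50 g/eq ÷ 2 = 98.29 mol Na₂CO₃.
Mass: 98.29 × 106 = 10,420 g.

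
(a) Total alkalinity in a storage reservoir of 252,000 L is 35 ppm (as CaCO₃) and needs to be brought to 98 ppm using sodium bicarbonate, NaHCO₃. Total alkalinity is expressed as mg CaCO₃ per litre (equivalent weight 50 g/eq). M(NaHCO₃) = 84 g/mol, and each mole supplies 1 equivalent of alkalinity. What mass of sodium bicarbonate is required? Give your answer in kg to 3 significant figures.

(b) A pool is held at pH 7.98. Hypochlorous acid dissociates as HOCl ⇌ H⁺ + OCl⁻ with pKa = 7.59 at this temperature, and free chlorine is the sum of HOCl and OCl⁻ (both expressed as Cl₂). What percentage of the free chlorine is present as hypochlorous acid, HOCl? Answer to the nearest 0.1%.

(a) Alkalinity to add: (98 − 35) = 63 mg/L as CaCO₃ × 252,000 L = 15,880 g as CaCO₃.
(a) Equivalents: 15,880 g ÷ 50 g/eq = 317.5 eq.
(a) NaHCO₃ supplies 1 eq per mole → 317.5 mol.
(a) Mass: 317.5 mol × 84 g/mol = 26,670 g.

(b) [OCl⁻]/[HOCl] = 10^(pH − pKa) = 10^(7.98 − 7.59) = 10^0.39 = 2.455.
(b) Fraction as HOCl = 1 / (1 + 2.455) = 0.2895.

(a) 26.7 kg; (b) 28.9%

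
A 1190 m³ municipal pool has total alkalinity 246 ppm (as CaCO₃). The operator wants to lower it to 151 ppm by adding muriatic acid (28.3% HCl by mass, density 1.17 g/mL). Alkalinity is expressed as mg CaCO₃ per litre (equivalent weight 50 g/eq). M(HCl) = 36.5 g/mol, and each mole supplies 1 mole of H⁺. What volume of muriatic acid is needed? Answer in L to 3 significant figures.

249 L

Volume: 1190 m³ = 1,190,000 L.
Alkalinity to neutralize: (246 − 151) = 95 mg/L as CaCO₃ × 1,190,000 L = 113,000 g as CaCO₃.
Equivalents of H⁺ required: 113,000 ÷ 50 g/eq = 2261 eq = 2261 mol HCl.
Mass of HCl: 2261 × 36.5 = 82,530 g.
Mass of 28.3% solution: 82,530 / 0.283 = 291,600 g.
Volume: 291,600 g ÷ 1.17 g/mL = 249,200 mL.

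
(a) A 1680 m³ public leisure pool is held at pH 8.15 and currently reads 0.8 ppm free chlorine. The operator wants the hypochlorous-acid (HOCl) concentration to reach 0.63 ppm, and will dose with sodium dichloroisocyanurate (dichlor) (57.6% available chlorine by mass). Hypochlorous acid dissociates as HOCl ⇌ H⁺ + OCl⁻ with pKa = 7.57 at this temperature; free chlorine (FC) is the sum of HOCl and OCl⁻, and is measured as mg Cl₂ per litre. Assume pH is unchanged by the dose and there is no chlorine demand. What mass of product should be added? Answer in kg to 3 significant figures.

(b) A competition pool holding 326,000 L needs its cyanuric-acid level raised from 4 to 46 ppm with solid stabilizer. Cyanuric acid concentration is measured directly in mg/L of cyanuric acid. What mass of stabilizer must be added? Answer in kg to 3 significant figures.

(a) Volume: 1680 m³ = 1,680,000 L.
(a) [OCl⁻]/[HOCl] = 10^(pH − pKa) = 10^(8.15 − 7.57) = 3.802; fraction as HOCl = 1/(1 + 3.802) = 0.2083.
(a) Free chlorine required for 0.63 ppm HOCl: 0.63 / 0.2083 = 3.025 ppm.
(a) FC to add: 3.025 − 0.8 = 2.225 mg/L as Cl₂.
(a) Cl₂ equivalent: 2.225 mg/L × 1,680,000 L = 3738 g.
(a) Product at 57.6% available Cl: 3738 / 0.576 = 6490 g.

(b) CYA to add: (46 − 4) = 42 mg/L × 326,000 L = 13,690 g cyanuric acid.

(a) 6.49 kg; (b) 13.7 kg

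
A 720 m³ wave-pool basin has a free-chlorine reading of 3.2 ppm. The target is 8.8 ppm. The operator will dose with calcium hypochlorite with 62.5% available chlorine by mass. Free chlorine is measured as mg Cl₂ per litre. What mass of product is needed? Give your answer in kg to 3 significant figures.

6.45 kg

Volume: 720 m³ = 720,000 L.
Chlorine deficit: 8.8 − 3.2 = 5.6 ppm = 5.6 mg/L as Cl₂.
Cl₂ equivalent needed: 5.6 mg/L × 720,000 L = 4,032,000 mg = 4032 g.
Product at 62.5% available chlorine: 4032 / 0.625 = 6451 g.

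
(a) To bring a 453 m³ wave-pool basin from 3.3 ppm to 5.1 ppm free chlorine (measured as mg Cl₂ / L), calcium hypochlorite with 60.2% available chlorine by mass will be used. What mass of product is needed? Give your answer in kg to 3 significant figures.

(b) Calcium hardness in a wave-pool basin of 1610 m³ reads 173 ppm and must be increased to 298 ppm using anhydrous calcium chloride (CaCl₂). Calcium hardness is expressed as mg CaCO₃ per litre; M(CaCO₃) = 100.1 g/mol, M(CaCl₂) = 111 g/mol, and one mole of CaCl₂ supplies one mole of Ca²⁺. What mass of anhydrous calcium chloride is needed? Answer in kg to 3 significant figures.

(a) Volume: 453 m³ = 453,000 L.
(a) Chlorine deficit: 5.1 − 3.3 = 1.8 ppm = 1.8 mg/L as Cl₂.
(a) Cl₂ equivalent needed: 1.8 mg/L × 453,000 L = 815,400 mg = 815.4 g.
(a) Product at 60.2% available chlorine: 815.4 / 0.602 = 1354 g.

(b) Volume: 1610 m³ = 1,610,000 L.
(b) Hardness to add: (298 − 173) = 125 mg/L as CaCO₃ × 1,610,000 L = 201,200 g as CaCO₃.
(b) Moles of Ca²⁺ (1 mol Ca²⁺ ≡ 1 mol CaCO₃): 201,200 / 100.1 g/mol = 2010 mol.
(b) Mass of CaCl₂: 2010 × 111 = 223,200 g.

(a) 1.35 kg; (b) 223 kg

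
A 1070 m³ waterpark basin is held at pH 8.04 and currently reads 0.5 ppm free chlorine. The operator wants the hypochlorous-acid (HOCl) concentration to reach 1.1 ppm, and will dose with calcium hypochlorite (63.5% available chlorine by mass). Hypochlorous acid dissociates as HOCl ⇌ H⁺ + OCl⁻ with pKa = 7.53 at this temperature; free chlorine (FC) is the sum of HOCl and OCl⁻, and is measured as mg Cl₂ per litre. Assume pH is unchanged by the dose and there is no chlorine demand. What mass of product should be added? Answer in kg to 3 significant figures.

Volume: 1070 m³ = 1,070,000 L.
[OCl⁻]/[HOCl] = 10^(pH − pKa) = 10^(8.04 − 7.53) = 3.236; fraction as HOCl = 1/(1 + 3.236) = 0.2361.
Free chlorine required for 1.1 ppm HOCl: 1.1 / 0.2361 = 4.66 ppm.
FC to add: 4.66 − 0.5 = 4.16 mg/L as Cl₂.
Cl₂ equivalent: 4.16 mg/L × 1,070,000 L = 4451 g.
Product at 63.5% available Cl: 4451 / 0.635 = 7009 g.

7.01 kg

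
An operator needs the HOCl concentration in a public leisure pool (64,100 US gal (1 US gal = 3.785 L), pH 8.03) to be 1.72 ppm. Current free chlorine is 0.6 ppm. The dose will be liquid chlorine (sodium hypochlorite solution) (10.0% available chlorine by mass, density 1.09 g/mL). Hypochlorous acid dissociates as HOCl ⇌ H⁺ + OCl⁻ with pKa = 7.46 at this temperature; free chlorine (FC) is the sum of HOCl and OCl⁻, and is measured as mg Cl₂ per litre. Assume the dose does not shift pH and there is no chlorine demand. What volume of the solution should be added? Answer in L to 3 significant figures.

16.7 L

Volume: 64,100 US gal × 3.785 L/gal = 242,618 L.
[OCl⁻]/[HOCl] = 10^(pH − pKa) = 10^(8.03 − 7.46) = 3.715; fraction as HOCl = 1/(1 + 3.715) = 0.2121.
Free chlorine required for 1.72 ppm HOCl: 1.72 / 0.2121 = 8.11 ppm.
FC to add: 8.11 − 0.6 = 7.51 mg/L as Cl₂.
Cl₂ equivalent: 7.51 mg/L × 242,618 L = 1822 g.
Product at 10.0% available Cl: 1822 / 0.1 = 18,220 g.
Volume: 18,220 g ÷ 1.09 g/mL = 16,720 mL.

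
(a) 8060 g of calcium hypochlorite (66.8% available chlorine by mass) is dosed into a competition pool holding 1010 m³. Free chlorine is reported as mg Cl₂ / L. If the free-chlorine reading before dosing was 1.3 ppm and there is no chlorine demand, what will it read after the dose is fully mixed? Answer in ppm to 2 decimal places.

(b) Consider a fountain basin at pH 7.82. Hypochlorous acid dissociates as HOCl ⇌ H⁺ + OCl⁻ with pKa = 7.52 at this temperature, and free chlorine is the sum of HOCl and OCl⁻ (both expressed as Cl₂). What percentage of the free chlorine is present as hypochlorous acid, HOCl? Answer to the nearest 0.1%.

(a) Volume: 1010 m³ = 1,010,000 L.
(a) Available chlorine delivered: 8060 g × 0.668 = 5384 g as Cl₂.
(a) Concentration rise: 5384 g / 1,010,000 L = 5.331 mg/L = 5.33 ppm.
(a) Final FC: 1.3 + 5.33 = 6.63 ppm.

(b) [OCl⁻]/[HOCl] = 10^(pH − pKa) = 10^(7.82 − 7.52) = 10^0.30 = 1.995.
(b) Fraction as HOCl = 1 / (1 + 1.995) = 0.3339.

(a) 6.63 ppm; (b) 33.4%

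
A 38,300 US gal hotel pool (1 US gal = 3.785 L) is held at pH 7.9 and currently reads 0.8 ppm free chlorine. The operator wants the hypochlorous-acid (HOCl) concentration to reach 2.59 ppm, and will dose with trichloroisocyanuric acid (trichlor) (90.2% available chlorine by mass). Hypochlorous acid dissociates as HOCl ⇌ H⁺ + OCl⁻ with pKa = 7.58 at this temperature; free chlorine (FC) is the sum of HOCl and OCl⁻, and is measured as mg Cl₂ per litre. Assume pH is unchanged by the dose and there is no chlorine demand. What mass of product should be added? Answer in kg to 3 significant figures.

1.16 kg

Volume: 38,300 US gal × 3.785 L/gal = 144,966 L.
[OCl⁻]/[HOCl] = 10^(pH − pKa) = 10^(7.9 − 7.58) = 2.089; fraction as HOCl = 1/(1 + 2.089) = 0.3237.
Free chlorine required for 2.59 ppm HOCl: 2.59 / 0.3237 = 8.001 ppm.
FC to add: 8.001 − 0.8 = 7.201 mg/L as Cl₂.
Cl₂ equivalent: 7.201 mg/L × 144,966 L = 1044 g.
Product at 90.2% available Cl: 1044 / 0.902 = 1157 g.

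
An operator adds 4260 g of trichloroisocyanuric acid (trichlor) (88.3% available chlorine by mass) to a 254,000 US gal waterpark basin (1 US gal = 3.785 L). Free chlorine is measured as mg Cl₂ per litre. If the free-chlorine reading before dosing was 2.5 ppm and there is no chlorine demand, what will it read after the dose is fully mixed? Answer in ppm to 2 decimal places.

Volume: 254,000 US gal × 3.785 L/gal = 961,390 L.
Available chlorine delivered: 4260 g × 0.883 = 3762 g as Cl₂.
Concentration rise: 3762 g / 961,390 L = 3.913 mg/L = 3.91 ppm.
Final FC: 2.5 + 3.91 = 6.41 ppm.

6.41 ppm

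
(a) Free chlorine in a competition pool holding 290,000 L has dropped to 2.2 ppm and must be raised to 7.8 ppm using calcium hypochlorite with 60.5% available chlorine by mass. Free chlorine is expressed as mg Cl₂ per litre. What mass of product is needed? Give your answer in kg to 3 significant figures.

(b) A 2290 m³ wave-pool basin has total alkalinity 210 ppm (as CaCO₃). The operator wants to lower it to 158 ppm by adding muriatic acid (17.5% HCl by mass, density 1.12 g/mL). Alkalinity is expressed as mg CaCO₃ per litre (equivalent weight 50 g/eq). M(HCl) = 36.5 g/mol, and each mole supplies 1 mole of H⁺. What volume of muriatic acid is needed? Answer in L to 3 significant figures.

(a) 2.68 kg; (b) 444 L

(a) Chlorine deficit: 7.8 − 2.2 = 5.6 ppm = 5.6 mg/L as Cl₂.
(a) Cl₂ equivalent needed: 5.6 mg/L × 290,000 L = 1,624,000 mg = 1624 g.
(a) Product at 60.5% available chlorine: 1624 / 0.605 = 2684 g.

(b) Volume: 2290 m³ = 2,290,000 L.
(b) Alkalinity to neutralize: (210 − 158) = 52 mg/L as CaCO₃ × 2,290,000 L = 119,100 g as CaCO₃.
(b) Equivalents of H⁺ required: 119,100 ÷ 50 g/eq = 2382 eq = 2382 mol HCl.
(b) Mass of HCl: 2382 × 36.5 = 86,930 g.
(b) Mass of 17.5% solution: 86,930 / 0.175 = 496,700 g.
(b) Volume: 496,700 g ÷ 1.12 g/mL = 443,500 mL.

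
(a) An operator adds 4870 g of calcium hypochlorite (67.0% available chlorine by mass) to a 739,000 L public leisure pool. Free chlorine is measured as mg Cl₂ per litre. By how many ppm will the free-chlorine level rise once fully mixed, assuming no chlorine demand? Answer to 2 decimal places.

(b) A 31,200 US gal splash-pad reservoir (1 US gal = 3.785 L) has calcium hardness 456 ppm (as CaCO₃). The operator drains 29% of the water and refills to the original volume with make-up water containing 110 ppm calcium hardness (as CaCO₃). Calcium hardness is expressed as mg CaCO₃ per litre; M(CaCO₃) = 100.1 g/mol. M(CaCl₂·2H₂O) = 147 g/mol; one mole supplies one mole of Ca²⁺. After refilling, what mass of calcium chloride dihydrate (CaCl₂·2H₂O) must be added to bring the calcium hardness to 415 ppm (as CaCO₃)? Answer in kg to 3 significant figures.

(a) 4.42 ppm; (b) 10.3 kg

(a) Available chlorine delivered: 4870 g × 0.67 = 3263 g as Cl₂.
(a) Concentration rise: 3263 g / 739,000 L = 4.415 mg/L = 4.42 ppm.

(b) Volume: 31,200 US gal × 3.785 L/gal = 118,092 L.
(b) After draining 29% and refilling: 456 × 0.71 + 110 × 0.29 = 355.66 ppm.
(b) Deficit to target: 415 − 355.66 = 59.34 mg/L.
(b) As CaCO₃: 59.34 mg/L × 118,092 L = 7008 g; ÷ 100.1 = 70.01 mol Ca²⁺.
(b) Mass: 70.01 × 147 = 10,290 g.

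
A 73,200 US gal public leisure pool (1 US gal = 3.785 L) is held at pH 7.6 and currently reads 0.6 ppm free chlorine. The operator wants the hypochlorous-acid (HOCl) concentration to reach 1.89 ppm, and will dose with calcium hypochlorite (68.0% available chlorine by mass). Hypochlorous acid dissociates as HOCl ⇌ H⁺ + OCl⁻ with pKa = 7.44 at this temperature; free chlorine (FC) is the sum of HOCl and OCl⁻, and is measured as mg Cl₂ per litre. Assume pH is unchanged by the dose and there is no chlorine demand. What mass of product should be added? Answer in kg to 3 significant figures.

Volume: 73,200 US gal × 3.785 L/gal = 277,062 L.
[OCl⁻]/[HOCl] = 10^(pH − pKa) = 10^(7.6 − 7.44) = 1.445; fraction as HOCl = 1/(1 + 1.445) = 0.4089.
Free chlorine required for 1.89 ppm HOCl: 1.89 / 0.4089 = 4.622 ppm.
FC to add: 4.622 − 0.6 = 4.022 mg/L as Cl₂.
Cl₂ equivalent: 4.022 mg/L × 277,062 L = 1114 g.
Product at 68.0% available Cl: 1114 / 0.68 = 1639 g.

1.64 kg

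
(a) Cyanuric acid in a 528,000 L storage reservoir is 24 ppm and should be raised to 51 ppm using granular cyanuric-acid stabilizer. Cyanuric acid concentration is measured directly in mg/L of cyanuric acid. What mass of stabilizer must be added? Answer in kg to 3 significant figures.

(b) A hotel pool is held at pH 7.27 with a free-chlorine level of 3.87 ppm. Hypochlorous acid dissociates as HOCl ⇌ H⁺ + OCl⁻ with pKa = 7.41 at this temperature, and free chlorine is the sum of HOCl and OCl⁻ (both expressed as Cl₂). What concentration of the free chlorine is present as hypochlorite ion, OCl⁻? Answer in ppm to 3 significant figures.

(a) 14.3 kg; (b) 1.63 ppm

(a) CYA to add: (51 − 24) = 27 mg/L × 528,000 L = 14,260 g cyanuric acid.

(b) [OCl⁻]/[HOCl] = 10^(pH − pKa) = 10^(7.27 − 7.41) = 10^-0.14 = 0.7244.
(b) Fraction as HOCl = 1 / (1 + 0.7244) = 0.5799.
(b) OCl⁻ = (1 − 0.5799) × 3.87 ppm = 1.626 ppm.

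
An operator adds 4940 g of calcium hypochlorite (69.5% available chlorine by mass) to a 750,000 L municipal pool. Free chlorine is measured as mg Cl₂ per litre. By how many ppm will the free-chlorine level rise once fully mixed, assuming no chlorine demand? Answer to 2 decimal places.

4.58 ppm

Available chlorine delivered: 4940 g × 0.695 = 3433 g as Cl₂.
Concentration rise: 3433 g / 750,000 L = 4.578 mg/L = 4.58 ppm.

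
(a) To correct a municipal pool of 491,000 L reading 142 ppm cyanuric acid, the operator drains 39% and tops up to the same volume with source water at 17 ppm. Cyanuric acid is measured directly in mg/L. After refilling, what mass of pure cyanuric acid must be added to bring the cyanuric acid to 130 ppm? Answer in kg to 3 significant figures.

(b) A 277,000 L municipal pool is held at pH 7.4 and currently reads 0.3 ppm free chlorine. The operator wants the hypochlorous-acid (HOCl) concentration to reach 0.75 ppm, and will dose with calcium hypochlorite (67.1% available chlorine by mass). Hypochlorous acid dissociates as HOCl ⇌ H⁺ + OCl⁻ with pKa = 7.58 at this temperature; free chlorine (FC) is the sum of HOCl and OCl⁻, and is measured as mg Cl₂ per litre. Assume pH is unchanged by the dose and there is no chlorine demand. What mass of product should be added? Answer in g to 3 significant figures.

(a) After draining 39% and refilling: 142 × 0.61 + 17 × 0.39 = 93.25 ppm.
(a) Deficit to target: 130 − 93.25 = 36.75 mg/L.
(a) Mass: 36.75 mg/L × 491,000 L = 18,040 g cyanuric acid.

(b) [OCl⁻]/[HOCl] = 10^(pH − pKa) = 10^(7.4 − 7.58) = 0.6607; fraction as HOCl = 1/(1 + 0.6607) = 0.6022.
(b) Free chlorine required for 0.75 ppm HOCl: 0.75 / 0.6022 = 1.246 ppm.
(b) FC to add: 1.246 − 0.3 = 0.9455 mg/L as Cl₂.
(b) Cl₂ equivalent: 0.9455 mg/L × 277,000 L = 261.9 g.
(b) Product at 67.1% available Cl: 261.9 / 0.671 = 390.3 g.

(a) 18.0 kg; (b) 390 g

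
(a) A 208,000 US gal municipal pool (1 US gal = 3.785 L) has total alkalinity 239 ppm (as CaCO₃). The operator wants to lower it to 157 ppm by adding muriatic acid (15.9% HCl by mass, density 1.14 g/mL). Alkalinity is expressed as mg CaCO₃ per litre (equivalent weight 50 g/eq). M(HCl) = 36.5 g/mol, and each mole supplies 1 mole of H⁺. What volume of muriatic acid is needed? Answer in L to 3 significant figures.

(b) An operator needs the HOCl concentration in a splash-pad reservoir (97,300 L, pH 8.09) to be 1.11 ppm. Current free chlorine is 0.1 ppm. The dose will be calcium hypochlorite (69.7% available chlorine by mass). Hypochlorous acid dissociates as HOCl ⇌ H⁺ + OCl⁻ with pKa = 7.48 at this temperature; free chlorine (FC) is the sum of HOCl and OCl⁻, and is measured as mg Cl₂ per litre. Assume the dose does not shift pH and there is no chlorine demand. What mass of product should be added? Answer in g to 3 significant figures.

(a) Volume: 208,000 US gal × 3.785 L/gal = 787,280 L.
(a) Alkalinity to neutralize: (239 − 157) = 82 mg/L as CaCO₃ × 787,280 L = 64,560 g as CaCO₃.
(a) Equivalents of H⁺ required: 64,560 ÷ 50 g/eq = 1291 eq = 1291 mol HCl.
(a) Mass of HCl: 1291 × 36.5 = 47,130 g.
(a) Mass of 15.9% solution: 47,130 / 0.159 = 296,400 g.
(a) Volume: 296,400 g ÷ 1.14 g/mL = 260,000 mL.

(b) [OCl⁻]/[HOCl] = 10^(pH − pKa) = 10^(8.09 − 7.48) = 4.074; fraction as HOCl = 1/(1 + 4.074) = 0.1971.
(b) Free chlorine required for 1.11 ppm HOCl: 1.11 / 0.1971 = 5.632 ppm.
(b) FC to add: 5.632 − 0.1 = 5.532 mg/L as Cl₂.
(b) Cl₂ equivalent: 5.532 mg/L × 97,300 L = 538.3 g.
(b) Product at 69.7% available Cl: 538.3 / 0.697 = 772.2 g.

(a) 260 L; (b) 772 g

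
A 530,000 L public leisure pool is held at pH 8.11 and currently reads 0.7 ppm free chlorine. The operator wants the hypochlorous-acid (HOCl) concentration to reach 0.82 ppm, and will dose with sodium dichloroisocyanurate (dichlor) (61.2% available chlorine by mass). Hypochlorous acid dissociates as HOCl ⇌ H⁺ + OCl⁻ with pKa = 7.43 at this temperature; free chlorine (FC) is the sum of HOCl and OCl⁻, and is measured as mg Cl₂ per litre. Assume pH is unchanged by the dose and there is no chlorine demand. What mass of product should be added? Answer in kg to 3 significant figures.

3.50 kg

[OCl⁻]/[HOCl] = 10^(pH − pKa) = 10^(8.11 − 7.43) = 4.786; fraction as HOCl = 1/(1 + 4.786) = 0.1728.
Free chlorine required for 0.82 ppm HOCl: 0.82 / 0.1728 = 4.745 ppm.
FC to add: 4.745 − 0.7 = 4.045 mg/L as Cl₂.
Cl₂ equivalent: 4.045 mg/L × 530,000 L = 2144 g.
Product at 61.2% available Cl: 2144 / 0.612 = 3503 g.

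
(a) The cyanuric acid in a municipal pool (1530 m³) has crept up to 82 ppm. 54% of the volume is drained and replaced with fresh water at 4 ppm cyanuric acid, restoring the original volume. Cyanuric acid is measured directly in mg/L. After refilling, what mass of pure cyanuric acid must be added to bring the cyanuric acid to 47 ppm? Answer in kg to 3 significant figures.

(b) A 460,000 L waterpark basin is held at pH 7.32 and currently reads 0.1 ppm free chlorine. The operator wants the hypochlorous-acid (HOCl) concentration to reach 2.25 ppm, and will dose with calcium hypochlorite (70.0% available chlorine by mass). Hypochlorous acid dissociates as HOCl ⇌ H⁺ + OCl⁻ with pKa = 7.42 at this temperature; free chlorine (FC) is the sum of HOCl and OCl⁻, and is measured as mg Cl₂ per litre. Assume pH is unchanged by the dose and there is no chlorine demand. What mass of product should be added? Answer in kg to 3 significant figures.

(a) 10.9 kg; (b) 2.59 kg

(a) Volume: 1530 m³ = 1,530,000 L.
(a) After draining 54% and refilling: 82 × 0.46 + 4 × 0.54 = 39.88 ppm.
(a) Deficit to target: 47 − 39.88 = 7.12 mg/L.
(a) Mass: 7.12 mg/L × 1,530,000 L = 10,890 g cyanuric acid.

(b) [OCl⁻]/[HOCl] = 10^(pH − pKa) = 10^(7.32 − 7.42) = 0.7943; fraction as HOCl = 1/(1 + 0.7943) = 0.5573.
(b) Free chlorine required for 2.25 ppm HOCl: 2.25 / 0.5573 = 4.037 ppm.
(b) FC to add: 4.037 − 0.1 = 3.937 mg/L as Cl₂.
(b) Cl₂ equivalent: 3.937 mg/L × 460,000 L = 1811 g.
(b) Product at 70.0% available Cl: 1811 / 0.7 = 2587 g.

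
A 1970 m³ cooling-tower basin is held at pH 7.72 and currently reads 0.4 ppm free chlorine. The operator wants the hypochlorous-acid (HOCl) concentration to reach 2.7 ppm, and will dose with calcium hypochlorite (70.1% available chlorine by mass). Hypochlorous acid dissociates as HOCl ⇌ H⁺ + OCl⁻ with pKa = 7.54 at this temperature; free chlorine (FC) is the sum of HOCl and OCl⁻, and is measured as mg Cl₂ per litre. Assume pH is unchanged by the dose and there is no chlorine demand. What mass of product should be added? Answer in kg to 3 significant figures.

17.9 kg

Volume: 1970 m³ = 1,970,000 L.
[OCl⁻]/[HOCl] = 10^(pH − pKa) = 10^(7.72 − 7.54) = 1.514; fraction as HOCl = 1/(1 + 1.514) = 0.3978.
Free chlorine required for 2.7 ppm HOCl: 2.7 / 0.3978 = 6.787 ppm.
FC to add: 6.787 − 0.4 = 6.387 mg/L as Cl₂.
Cl₂ equivalent: 6.387 mg/L × 1,970,000 L = 12,580 g.
Product at 70.1% available Cl: 12,580 / 0.701 = 17,950 g.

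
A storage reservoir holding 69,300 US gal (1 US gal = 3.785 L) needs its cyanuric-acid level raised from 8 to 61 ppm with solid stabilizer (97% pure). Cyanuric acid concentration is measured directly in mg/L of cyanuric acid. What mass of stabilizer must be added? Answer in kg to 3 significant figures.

14.3 kg

Volume: 69,300 US gal × 3.785 L/gal = 262,300 L.
CYA to add: (61 − 8) = 53 mg/L × 262,300 L = 13,900 g cyanuric acid.
At 97% purity: 13,900 / 0.97 = 14,330 g product.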